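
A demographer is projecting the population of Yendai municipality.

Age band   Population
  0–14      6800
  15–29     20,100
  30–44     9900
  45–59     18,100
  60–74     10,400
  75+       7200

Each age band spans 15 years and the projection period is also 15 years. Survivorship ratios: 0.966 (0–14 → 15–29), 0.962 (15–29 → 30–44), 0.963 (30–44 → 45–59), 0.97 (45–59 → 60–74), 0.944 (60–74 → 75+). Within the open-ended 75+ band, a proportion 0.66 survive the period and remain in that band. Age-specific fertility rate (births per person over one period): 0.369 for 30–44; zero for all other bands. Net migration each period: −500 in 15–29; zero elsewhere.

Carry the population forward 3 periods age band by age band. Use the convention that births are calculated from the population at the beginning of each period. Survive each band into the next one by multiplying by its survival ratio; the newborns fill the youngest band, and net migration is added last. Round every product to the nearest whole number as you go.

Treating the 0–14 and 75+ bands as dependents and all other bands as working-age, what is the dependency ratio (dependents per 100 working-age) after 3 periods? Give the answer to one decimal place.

85.4

— Period 1 —
Births: 9900 × 0.369 = 3653
15–29: 6800 × 0.966 = 6569
30–44: 20100 × 0.962 = 19336
45–59: 9900 × 0.963 = 9534
60–74: 18100 × 0.97 = 17557
75+: 10400 × 0.944 + 7200 × 0.66 = 9818 + 4752 = 14570
Net migration: 15–29 − 500 → 6069
Giving 3653 / 6069 / 19336 / 9534 / 17557 / 14570.
— Period 2 —
Births: 19336 × 0.369 = 7135
15–29: 3653 × 0.966 = 3529
30–44: 6069 × 0.962 = 5838
45–59: 19336 × 0.963 = 18621
60–74: 9534 × 0.97 = 9248
75+: 17557 × 0.944 + 14570 × 0.66 = 16574 + 9616 = 26190
Net migration: 15–29 − 500 → 3029
Giving 7135 / 3029 / 5838 / 18621 / 9248 / 26190.
— Period 3 —
Births: 5838 × 0.369 = 2154
15–29: 7135 × 0.966 = 6892
30–44: 3029 × 0.962 = 2914
45–59: 5838 × 0.963 = 5622
60–74: 18621 × 0.97 = 18062
75+: 9248 × 0.944 + 26190 × 0.66 = 8730 + 17285 = 26015
Net migration: 15–29 − 500 → 6392
Giving 2154 / 6392 / 2914 / 5622 / 18062 / 26015.
Dependents (band 0–14 + band 75+) = 2154 + 26015 = 28169; working-age = 32990; ratio = 28169/32990 × 100 = 85.4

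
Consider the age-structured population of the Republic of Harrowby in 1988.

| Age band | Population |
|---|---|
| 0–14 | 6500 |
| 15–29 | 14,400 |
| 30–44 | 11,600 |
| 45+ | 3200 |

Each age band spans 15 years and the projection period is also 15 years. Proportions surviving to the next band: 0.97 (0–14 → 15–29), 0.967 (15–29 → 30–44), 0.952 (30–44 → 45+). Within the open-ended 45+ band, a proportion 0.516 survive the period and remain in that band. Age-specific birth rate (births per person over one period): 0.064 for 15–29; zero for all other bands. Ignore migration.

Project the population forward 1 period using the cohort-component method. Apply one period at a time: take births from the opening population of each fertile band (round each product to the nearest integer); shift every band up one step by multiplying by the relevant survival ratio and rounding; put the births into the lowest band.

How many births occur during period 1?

922

[period 1]
Births: 14400 × 0.064 = 922
15–29: 6500 × 0.97 = 6305
30–44: 14400 × 0.967 = 13925
45+: 11600 × 0.952 + 3200 × 0.516 = 11043 + 1651 = 12694
End of period: [922, 6305, 13925, 12694]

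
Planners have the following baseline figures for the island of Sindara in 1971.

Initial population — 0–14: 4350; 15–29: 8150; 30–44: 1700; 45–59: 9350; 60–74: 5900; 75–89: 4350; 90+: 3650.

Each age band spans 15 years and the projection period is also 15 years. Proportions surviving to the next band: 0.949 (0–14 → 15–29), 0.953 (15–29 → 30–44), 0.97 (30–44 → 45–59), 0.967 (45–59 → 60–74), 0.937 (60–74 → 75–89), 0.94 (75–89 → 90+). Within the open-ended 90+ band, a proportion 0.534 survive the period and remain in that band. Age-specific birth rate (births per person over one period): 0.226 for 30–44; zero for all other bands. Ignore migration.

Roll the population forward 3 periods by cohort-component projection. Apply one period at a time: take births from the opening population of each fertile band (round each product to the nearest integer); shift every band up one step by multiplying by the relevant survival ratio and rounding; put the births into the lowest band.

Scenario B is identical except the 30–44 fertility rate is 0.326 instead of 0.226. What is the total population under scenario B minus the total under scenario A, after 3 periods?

[period 1]
Births: 1700 × 0.226 = 384
15–29: 4350 × 0.949 = 4128
30–44: 8150 × 0.953 = 7767
45–59: 1700 × 0.97 = 1649
60–74: 9350 × 0.967 = 9041
75–89: 5900 × 0.937 = 5528
90+: 4350 × 0.94 + 3650 × 0.534 = 4089 + 1949 = 6038
End of period: [384, 4128, 7767, 1649, 9041, 5528, 6038]
[period 2]
Births: 7767 × 0.226 = 1755
15–29: 384 × 0.949 = 364
30–44: 4128 × 0.953 = 3934
45–59: 7767 × 0.97 = 7534
60–74: 1649 × 0.967 = 1595
75–89: 9041 × 0.937 = 8471
90+: 5528 × 0.94 + 6038 × 0.534 = 5196 + 3224 = 8420
End of period: [1755, 364, 3934, 7534, 1595, 8471, 8420]
[period 3]
Births: 3934 × 0.226 = 889
15–29: 1755 × 0.949 = 1665
30–44: 364 × 0.953 = 347
45–59: 3934 × 0.97 = 3816
60–74: 7534 × 0.967 = 7285
75–89: 1595 × 0.937 = 1495
90+: 8471 × 0.94 + 8420 × 0.534 = 7963 + 4496 = 12459
End of period: [889, 1665, 347, 3816, 7285, 1495, 12459]
Scenario A total after 3 periods: 27956
Scenario B projection —
[period 1]
Births: 1700 × 0.326 = 554
15–29: 4350 × 0.949 = 4128
30–44: 8150 × 0.953 = 7767
45–59: 1700 × 0.97 = 1649
60–74: 9350 × 0.967 = 9041
75–89: 5900 × 0.937 = 5528
90+: 4350 × 0.94 + 3650 × 0.534 = 4089 + 1949 = 6038
End of period: [554, 4128, 7767, 1649, 9041, 5528, 6038]
[period 2]
Births: 7767 × 0.326 = 2532
15–29: 554 × 0.949 = 526
30–44: 4128 × 0.953 = 3934
45–59: 7767 × 0.97 = 7534
60–74: 1649 × 0.967 = 1595
75–89: 9041 × 0.937 = 8471
90+: 5528 × 0.94 + 6038 × 0.534 = 5196 + 3224 = 8420
End of period: [2532, 526, 3934, 7534, 1595, 8471, 8420]
[period 3]
Births: 3934 × 0.326 = 1282
15–29: 2532 × 0.949 = 2403
30–44: 526 × 0.953 = 501
45–59: 3934 × 0.97 = 3816
60–74: 7534 × 0.967 = 7285
75–89: 1595 × 0.937 = 1495
90+: 8471 × 0.94 + 8420 × 0.534 = 7963 + 4496 = 12459
End of period: [1282, 2403, 501, 3816, 7285, 1495, 12459]
Scenario B total after 3 periods: 29241
Difference B − A = 29241 − 27956 = 1285

1285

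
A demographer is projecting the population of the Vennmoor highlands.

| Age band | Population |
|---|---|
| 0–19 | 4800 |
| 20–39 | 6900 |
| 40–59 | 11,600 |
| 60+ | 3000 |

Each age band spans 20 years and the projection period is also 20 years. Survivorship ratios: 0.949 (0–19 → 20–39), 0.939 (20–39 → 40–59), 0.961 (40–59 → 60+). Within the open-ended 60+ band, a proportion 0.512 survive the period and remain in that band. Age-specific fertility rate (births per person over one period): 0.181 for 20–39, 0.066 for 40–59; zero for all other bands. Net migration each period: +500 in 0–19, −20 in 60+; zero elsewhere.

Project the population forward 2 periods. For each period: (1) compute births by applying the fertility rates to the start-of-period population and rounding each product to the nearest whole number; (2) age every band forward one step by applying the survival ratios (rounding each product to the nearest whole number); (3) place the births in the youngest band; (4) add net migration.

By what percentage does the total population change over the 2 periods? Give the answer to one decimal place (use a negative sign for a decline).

-19.7

Period 1:
Births: 6900 × 0.181 = 1249, 11600 × 0.066 = 766 → 2015
20–39: 4800 × 0.949 = 4555
40–59: 6900 × 0.939 = 6479
60+: 11600 × 0.961 + 3000 × 0.512 = 11148 + 1536 = 12684
Net migration: 0–19 + 500 → 2515; 60+ − 20 → 12664
End of period: [2515, 4555, 6479, 12664]
Period 2:
Births: 4555 × 0.181 = 824, 6479 × 0.066 = 428 → 1252
20–39: 2515 × 0.949 = 2387
40–59: 4555 × 0.939 = 4277
60+: 6479 × 0.961 + 12664 × 0.512 = 6226 + 6484 = 12710
Net migration: 0–19 + 500 → 1752; 60+ − 20 → 12690
End of period: [1752, 2387, 4277, 12690]
Total: 26300 → 21106; change = -5194; percentage change = -19.7%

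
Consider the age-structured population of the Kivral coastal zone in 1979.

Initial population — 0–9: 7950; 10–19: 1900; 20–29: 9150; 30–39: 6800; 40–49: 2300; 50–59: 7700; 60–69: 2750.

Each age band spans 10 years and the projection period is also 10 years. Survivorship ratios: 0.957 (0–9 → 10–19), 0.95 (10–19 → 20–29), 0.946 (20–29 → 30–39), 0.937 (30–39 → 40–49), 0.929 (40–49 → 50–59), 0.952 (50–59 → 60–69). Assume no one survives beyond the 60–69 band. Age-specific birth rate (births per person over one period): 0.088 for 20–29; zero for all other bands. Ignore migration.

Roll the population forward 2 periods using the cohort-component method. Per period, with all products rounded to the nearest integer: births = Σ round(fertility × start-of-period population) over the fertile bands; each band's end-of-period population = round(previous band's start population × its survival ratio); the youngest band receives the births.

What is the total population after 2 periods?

Call the bands 1 to 7, youngest first.
Period 1:
Births: 9150 * 0.088 = 805
Band 2: 7950 * 0.957 = 7608
Band 3: 1900 * 0.95 = 1805
Band 4: 9150 * 0.946 = 8656
Band 5: 6800 * 0.937 = 6372
Band 6: 2300 * 0.929 = 2137
Band 7: 7700 * 0.952 = 7330
End of period: [805, 7608, 1805, 8656, 6372, 2137, 7330]
Period 2:
Births: 1805 * 0.088 = 159
Band 2: 805 * 0.957 = 770
Band 3: 7608 * 0.95 = 7228
Band 4: 1805 * 0.946 = 1708
Band 5: 8656 * 0.937 = 8111
Band 6: 6372 * 0.929 = 5920
Band 7: 2137 * 0.952 = 2034
End of period: [159, 770, 7228, 1708, 8111, 5920, 2034]
Total after period 2: 159 + 770 + 7228 + 1708 + 8111 + 5920 + 2034 = 25930

25930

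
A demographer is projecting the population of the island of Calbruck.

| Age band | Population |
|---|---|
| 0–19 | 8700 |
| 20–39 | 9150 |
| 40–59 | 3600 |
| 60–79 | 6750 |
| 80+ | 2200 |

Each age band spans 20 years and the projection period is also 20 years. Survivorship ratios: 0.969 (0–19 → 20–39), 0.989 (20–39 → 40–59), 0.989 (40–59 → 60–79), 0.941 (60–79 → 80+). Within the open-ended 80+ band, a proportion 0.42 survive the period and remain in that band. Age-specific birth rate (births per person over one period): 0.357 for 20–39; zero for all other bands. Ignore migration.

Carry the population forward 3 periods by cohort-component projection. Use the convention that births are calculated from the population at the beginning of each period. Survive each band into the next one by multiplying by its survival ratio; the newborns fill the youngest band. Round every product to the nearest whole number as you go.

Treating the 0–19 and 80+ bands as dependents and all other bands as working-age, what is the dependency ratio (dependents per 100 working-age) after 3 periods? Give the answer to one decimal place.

[period 1]
Births: 9150 × 0.357 = 3267
20–39: 8700 × 0.969 = 8430
40–59: 9150 × 0.989 = 9049
60–79: 3600 × 0.989 = 3560
80+: 6750 × 0.941 + 2200 × 0.42 = 6352 + 924 = 7276
Giving 3267 / 8430 / 9049 / 3560 / 7276.
[period 2]
Births: 8430 × 0.357 = 3010
20–39: 3267 × 0.969 = 3166
40–59: 8430 × 0.989 = 8337
60–79: 9049 × 0.989 = 8949
80+: 3560 × 0.941 + 7276 × 0.42 = 3350 + 3056 = 6406
Giving 3010 / 3166 / 8337 / 8949 / 6406.
[period 3]
Births: 3166 × 0.357 = 1130
20–39: 3010 × 0.969 = 2917
40–59: 3166 × 0.989 = 3131
60–79: 8337 × 0.989 = 8245
80+: 8949 × 0.941 + 6406 × 0.42 = 8421 + 2691 = 11112
Giving 1130 / 2917 / 3131 / 8245 / 11112.
Dependents (band 0–19 + band 80+) = 1130 + 11112 = 12242; working-age = 14293; ratio = 12242/14293 × 100 = 85.7

85.7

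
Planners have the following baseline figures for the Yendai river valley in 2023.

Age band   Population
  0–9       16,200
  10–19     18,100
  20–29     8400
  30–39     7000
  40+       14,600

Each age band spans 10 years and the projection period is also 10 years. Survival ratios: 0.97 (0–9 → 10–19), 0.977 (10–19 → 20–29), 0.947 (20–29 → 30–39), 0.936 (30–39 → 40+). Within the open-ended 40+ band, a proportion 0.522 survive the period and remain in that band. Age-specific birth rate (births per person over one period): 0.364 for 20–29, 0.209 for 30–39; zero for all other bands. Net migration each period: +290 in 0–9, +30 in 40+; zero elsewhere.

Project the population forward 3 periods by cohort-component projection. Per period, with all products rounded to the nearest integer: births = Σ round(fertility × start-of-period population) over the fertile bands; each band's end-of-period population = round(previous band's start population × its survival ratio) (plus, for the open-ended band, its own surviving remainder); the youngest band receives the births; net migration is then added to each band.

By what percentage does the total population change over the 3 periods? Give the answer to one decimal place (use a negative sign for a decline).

Period 1.
Births: 8400 × 0.364 = 3058  |  7000 × 0.209 = 1463 → 4521
10–19: 16200 × 0.97 = 15714
20–29: 18100 × 0.977 = 17684
30–39: 8400 × 0.947 = 7955
40+: 7000 × 0.936 + 14600 × 0.522 = 6552 + 7621 = 14173
Net migration: 0–9 + 290 → 4811; 40+ + 30 → 14203
Population now: 0–9=4811, 10–19=15714, 20–29=17684, 30–39=7955, 40+=14203
Period 2.
Births: 17684 × 0.364 = 6437  |  7955 × 0.209 = 1663 → 8100
10–19: 4811 × 0.97 = 4667
20–29: 15714 × 0.977 = 15353
30–39: 17684 × 0.947 = 16747
40+: 7955 × 0.936 + 14203 × 0.522 = 7446 + 7414 = 14860
Net migration: 0–9 + 290 → 8390; 40+ + 30 → 14890
Population now: 0–9=8390, 10–19=4667, 20–29=15353, 30–39=16747, 40+=14890
Period 3.
Births: 15353 × 0.364 = 5588  |  16747 × 0.209 = 3500 → 9088
10–19: 8390 × 0.97 = 8138
20–29: 4667 × 0.977 = 4560
30–39: 15353 × 0.947 = 14539
40+: 16747 × 0.936 + 14890 × 0.522 = 15675 + 7773 = 23448
Net migration: 0–9 + 290 → 9378; 40+ + 30 → 23478
Population now: 0–9=9378, 10–19=8138, 20–29=4560, 30–39=14539, 40+=23478
Total: 64300 → 60093; change = -4207; percentage change = -6.5%

-6.5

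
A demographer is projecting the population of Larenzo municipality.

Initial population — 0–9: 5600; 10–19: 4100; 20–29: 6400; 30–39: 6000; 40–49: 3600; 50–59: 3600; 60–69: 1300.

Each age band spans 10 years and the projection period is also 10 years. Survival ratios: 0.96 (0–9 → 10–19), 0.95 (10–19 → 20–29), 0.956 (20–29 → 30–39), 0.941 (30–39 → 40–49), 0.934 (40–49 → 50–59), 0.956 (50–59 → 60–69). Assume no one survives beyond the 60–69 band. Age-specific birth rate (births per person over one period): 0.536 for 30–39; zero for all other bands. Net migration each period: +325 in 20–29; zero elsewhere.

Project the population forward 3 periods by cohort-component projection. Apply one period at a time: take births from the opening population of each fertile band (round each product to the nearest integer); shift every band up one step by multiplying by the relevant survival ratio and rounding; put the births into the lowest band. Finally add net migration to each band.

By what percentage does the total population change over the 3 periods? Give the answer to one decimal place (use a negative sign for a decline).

-8.6

(Bands numbered youngest = 1 to oldest = 7.)
— Period 1 —
Births: 6000 × 0.536 = 3216
Band 2: 5600 × 0.96 = 5376
Band 3: 4100 × 0.95 = 3895
Band 4: 6400 × 0.956 = 6118
Band 5: 6000 × 0.941 = 5646
Band 6: 3600 × 0.934 = 3362
Band 7: 3600 × 0.956 = 3442
Net migration: Band 3 + 325 → 4220
Giving 3216 / 5376 / 4220 / 6118 / 5646 / 3362 / 3442.
— Period 2 —
Births: 6118 × 0.536 = 3279
Band 2: 3216 × 0.96 = 3087
Band 3: 5376 × 0.95 = 5107
Band 4: 4220 × 0.956 = 4034
Band 5: 6118 × 0.941 = 5757
Band 6: 5646 × 0.934 = 5273
Band 7: 3362 × 0.956 = 3214
Net migration: Band 3 + 325 → 5432
Giving 3279 / 3087 / 5432 / 4034 / 5757 / 5273 / 3214.
— Period 3 —
Births: 4034 × 0.536 = 2162
Band 2: 3279 × 0.96 = 3148
Band 3: 3087 × 0.95 = 2933
Band 4: 5432 × 0.956 = 5193
Band 5: 4034 × 0.941 = 3796
Band 6: 5757 × 0.934 = 5377
Band 7: 5273 × 0.956 = 5041
Net migration: Band 3 + 325 → 3258
Giving 2162 / 3148 / 3258 / 5193 / 3796 / 5377 / 5041.
Total: 30600 → 27975; change = -2625; percentage change = -8.6%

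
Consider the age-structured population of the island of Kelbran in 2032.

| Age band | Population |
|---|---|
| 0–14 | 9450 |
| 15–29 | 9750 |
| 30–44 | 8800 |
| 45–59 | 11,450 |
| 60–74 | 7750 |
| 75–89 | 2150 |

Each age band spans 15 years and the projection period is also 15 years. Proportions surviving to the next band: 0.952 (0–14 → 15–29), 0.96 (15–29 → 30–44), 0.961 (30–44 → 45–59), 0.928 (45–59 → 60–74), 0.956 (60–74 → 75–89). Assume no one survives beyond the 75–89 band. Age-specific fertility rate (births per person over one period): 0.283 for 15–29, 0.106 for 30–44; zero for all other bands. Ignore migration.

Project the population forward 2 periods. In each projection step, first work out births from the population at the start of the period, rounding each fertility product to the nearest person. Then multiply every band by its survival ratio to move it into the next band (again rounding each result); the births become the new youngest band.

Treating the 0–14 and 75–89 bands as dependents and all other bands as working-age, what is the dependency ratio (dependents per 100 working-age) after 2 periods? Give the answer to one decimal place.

47.2

(Groups numbered youngest = 1 to oldest = 6.)
— Period 1 —
Births: 9750 * 0.283 = 2759 ; 8800 * 0.106 = 933 ⇒ total 3692
Group 2: 9450 * 0.952 = 8996
Group 3: 9750 * 0.96 = 9360
Group 4: 8800 * 0.961 = 8457
Group 5: 11450 * 0.928 = 10626
Group 6: 7750 * 0.956 = 7409
End of period: [3692, 8996, 9360, 8457, 10626, 7409]
— Period 2 —
Births: 8996 * 0.283 = 2546 ; 9360 * 0.106 = 992 ⇒ total 3538
Group 2: 3692 * 0.952 = 3515
Group 3: 8996 * 0.96 = 8636
Group 4: 9360 * 0.961 = 8995
Group 5: 8457 * 0.928 = 7848
Group 6: 10626 * 0.956 = 10158
End of period: [3538, 3515, 8636, 8995, 7848, 10158]
Dependents (band 0–14 + band 75–89) = 3538 + 10158 = 13696; working-age = 28994; ratio = 13696/28994 × 100 = 47.2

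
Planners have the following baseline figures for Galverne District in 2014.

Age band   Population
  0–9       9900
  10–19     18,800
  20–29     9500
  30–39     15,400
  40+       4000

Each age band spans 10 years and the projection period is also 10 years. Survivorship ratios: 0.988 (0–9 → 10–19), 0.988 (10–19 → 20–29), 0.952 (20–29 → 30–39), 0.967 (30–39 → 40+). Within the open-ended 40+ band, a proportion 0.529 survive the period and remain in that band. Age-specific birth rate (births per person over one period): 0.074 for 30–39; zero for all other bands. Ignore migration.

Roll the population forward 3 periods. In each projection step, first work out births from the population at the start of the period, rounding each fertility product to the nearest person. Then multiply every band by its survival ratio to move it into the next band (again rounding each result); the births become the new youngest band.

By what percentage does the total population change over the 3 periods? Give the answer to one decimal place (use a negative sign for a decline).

-32.7

Call the bands 1 to 5, youngest first.
Period 1:
Births: 15400 * 0.074 = 1140
Band 2: 9900 * 0.988 = 9781
Band 3: 18800 * 0.988 = 18574
Band 4: 9500 * 0.952 = 9044
Band 5: 15400 * 0.967 + 4000 * 0.529 = 14892 + 2116 = 17008
Population now: 0–9=1140, 10–19=9781, 20–29=18574, 30–39=9044, 40+=17008
Period 2:
Births: 9044 * 0.074 = 669
Band 2: 1140 * 0.988 = 1126
Band 3: 9781 * 0.988 = 9664
Band 4: 18574 * 0.952 = 17682
Band 5: 9044 * 0.967 + 17008 * 0.529 = 8746 + 8997 = 17743
Population now: 0–9=669, 10–19=1126, 20–29=9664, 30–39=17682, 40+=17743
Period 3:
Births: 17682 * 0.074 = 1308
Band 2: 669 * 0.988 = 661
Band 3: 1126 * 0.988 = 1112
Band 4: 9664 * 0.952 = 9200
Band 5: 17682 * 0.967 + 17743 * 0.529 = 17098 + 9386 = 26484
Population now: 0–9=1308, 10–19=661, 20–29=1112, 30–39=9200, 40+=26484
Total: 57600 → 38765; change = -18835; percentage change = -32.7%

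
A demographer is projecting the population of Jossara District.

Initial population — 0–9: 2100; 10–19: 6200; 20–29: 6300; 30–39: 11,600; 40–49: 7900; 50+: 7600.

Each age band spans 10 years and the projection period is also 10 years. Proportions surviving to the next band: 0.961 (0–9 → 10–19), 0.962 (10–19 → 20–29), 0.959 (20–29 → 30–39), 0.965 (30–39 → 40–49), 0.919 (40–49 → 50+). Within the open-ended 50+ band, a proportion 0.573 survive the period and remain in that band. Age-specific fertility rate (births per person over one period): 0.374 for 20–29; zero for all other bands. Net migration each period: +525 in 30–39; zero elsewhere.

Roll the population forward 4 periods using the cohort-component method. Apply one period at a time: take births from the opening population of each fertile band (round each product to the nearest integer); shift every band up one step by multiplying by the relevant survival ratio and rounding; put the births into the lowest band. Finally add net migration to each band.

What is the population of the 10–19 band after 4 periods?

After projecting period 1:
Births: 6300 × 0.374 = 2356
10–19: 2100 × 0.961 = 2018
20–29: 6200 × 0.962 = 5964
30–39: 6300 × 0.959 = 6042
40–49: 11600 × 0.965 = 11194
50+: 7900 × 0.919 + 7600 × 0.573 = 7260 + 4355 = 11615
Net migration: 30–39 + 525 → 6567
Giving 2356 / 2018 / 5964 / 6567 / 11194 / 11615.
After projecting period 2:
Births: 5964 × 0.374 = 2231
10–19: 2356 × 0.961 = 2264
20–29: 2018 × 0.962 = 1941
30–39: 5964 × 0.959 = 5719
40–49: 6567 × 0.965 = 6337
50+: 11194 × 0.919 + 11615 × 0.573 = 10287 + 6655 = 16942
Net migration: 30–39 + 525 → 6244
Giving 2231 / 2264 / 1941 / 6244 / 6337 / 16942.
After projecting period 3:
Births: 1941 × 0.374 = 726
10–19: 2231 × 0.961 = 2144
20–29: 2264 × 0.962 = 2178
30–39: 1941 × 0.959 = 1861
40–49: 6244 × 0.965 = 6025
50+: 6337 × 0.919 + 16942 × 0.573 = 5824 + 9708 = 15532
Net migration: 30–39 + 525 → 2386
Giving 726 / 2144 / 2178 / 2386 / 6025 / 15532.
After projecting period 4:
Births: 2178 × 0.374 = 815
10–19: 726 × 0.961 = 698
20–29: 2144 × 0.962 = 2063
30–39: 2178 × 0.959 = 2089
40–49: 2386 × 0.965 = 2302
50+: 6025 × 0.919 + 15532 × 0.573 = 5537 + 8900 = 14437
Net migration: 30–39 + 525 → 2614
Giving 815 / 698 / 2063 / 2614 / 2302 / 14437.

698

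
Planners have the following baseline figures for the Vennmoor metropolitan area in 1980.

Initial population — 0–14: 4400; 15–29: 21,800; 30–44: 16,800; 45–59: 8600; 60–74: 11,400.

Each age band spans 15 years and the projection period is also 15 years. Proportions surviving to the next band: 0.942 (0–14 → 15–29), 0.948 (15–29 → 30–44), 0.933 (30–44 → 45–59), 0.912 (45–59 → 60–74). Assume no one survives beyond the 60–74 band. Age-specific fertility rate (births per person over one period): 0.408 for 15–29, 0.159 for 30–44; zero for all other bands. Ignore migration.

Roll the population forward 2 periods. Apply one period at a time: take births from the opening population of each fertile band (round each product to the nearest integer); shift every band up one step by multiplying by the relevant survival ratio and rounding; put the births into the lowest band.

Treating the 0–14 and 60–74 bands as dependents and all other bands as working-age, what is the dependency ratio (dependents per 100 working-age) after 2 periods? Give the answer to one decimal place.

56.5

Numbering the groups 1..5 from youngest to oldest:
Period 1.
Births: 21800 * 0.408 = 8894  |  16800 * 0.159 = 2671 → total 11565
Group 2: 4400 * 0.942 = 4145
Group 3: 21800 * 0.948 = 20666
Group 4: 16800 * 0.933 = 15674
Group 5: 8600 * 0.912 = 7843
→ [11565, 4145, 20666, 15674, 7843]
Period 2.
Births: 4145 * 0.408 = 1691  |  20666 * 0.159 = 3286 → total 4977
Group 2: 11565 * 0.942 = 10894
Group 3: 4145 * 0.948 = 3929
Group 4: 20666 * 0.933 = 19281
Group 5: 15674 * 0.912 = 14295
→ [4977, 10894, 3929, 19281, 14295]
Dependents (band 0–14 + band 60–74) = 4977 + 14295 = 19272; working-age = 34104; ratio = 19272/34104 × 100 = 56.5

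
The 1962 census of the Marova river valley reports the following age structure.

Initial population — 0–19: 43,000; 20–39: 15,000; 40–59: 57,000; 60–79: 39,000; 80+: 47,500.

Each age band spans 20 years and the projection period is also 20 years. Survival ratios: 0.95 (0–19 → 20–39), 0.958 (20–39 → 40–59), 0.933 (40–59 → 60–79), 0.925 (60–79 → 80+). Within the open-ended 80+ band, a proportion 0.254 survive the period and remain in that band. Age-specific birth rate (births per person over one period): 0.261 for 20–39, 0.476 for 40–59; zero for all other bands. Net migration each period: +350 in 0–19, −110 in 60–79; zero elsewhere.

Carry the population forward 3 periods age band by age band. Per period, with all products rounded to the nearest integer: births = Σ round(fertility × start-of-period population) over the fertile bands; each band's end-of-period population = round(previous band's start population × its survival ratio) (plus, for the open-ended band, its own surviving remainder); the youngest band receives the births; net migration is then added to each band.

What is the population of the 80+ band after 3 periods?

(Groups numbered youngest = 1 to oldest = 5.)
After projecting period 1:
Births: 15000 * 0.261 = 3915, 57000 * 0.476 = 27132 → total 31047
Group 2: 43000 * 0.95 = 40850
Group 3: 15000 * 0.958 = 14370
Group 4: 57000 * 0.933 = 53181
Group 5: 39000 * 0.925 + 47500 * 0.254 = 36075 + 12065 = 48140
Net migration: Group 1 + 350 → 31397; Group 4 − 110 → 53071
End of period: [31397, 40850, 14370, 53071, 48140]
After projecting period 2:
Births: 40850 * 0.261 = 10662, 14370 * 0.476 = 6840 → total 17502
Group 2: 31397 * 0.95 = 29827
Group 3: 40850 * 0.958 = 39134
Group 4: 14370 * 0.933 = 13407
Group 5: 53071 * 0.925 + 48140 * 0.254 = 49091 + 12228 = 61319
Net migration: Group 1 + 350 → 17852; Group 4 − 110 → 13297
End of period: [17852, 29827, 39134, 13297, 61319]
After projecting period 3:
Births: 29827 * 0.261 = 7785, 39134 * 0.476 = 18628 → total 26413
Group 2: 17852 * 0.95 = 16959
Group 3: 29827 * 0.958 = 28574
Group 4: 39134 * 0.933 = 36512
Group 5: 13297 * 0.925 + 61319 * 0.254 = 12300 + 15575 = 27875
Net migration: Group 1 + 350 → 26763; Group 4 − 110 → 36402
End of period: [26763, 16959, 28574, 36402, 27875]

27875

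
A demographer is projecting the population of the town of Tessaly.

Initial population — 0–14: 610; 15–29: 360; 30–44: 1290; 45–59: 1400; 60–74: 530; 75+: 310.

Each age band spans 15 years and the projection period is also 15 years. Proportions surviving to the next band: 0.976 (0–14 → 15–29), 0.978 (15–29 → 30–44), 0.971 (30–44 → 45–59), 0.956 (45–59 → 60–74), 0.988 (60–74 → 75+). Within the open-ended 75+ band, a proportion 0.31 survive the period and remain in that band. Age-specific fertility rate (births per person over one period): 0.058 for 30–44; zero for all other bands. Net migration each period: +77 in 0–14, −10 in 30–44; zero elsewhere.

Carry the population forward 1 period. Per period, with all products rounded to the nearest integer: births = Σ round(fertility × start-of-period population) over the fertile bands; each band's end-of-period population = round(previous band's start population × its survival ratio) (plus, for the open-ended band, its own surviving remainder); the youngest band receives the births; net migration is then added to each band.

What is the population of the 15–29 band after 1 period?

Call the bands 1 to 6, youngest first.
Period 1:
Births: 1290 × 0.058 = 75
Band 2: 610 × 0.976 = 595
Band 3: 360 × 0.978 = 352
Band 4: 1290 × 0.971 = 1253
Band 5: 1400 × 0.956 = 1338
Band 6: 530 × 0.988 + 310 × 0.31 = 524 + 96 = 620
Net migration: Band 1 + 77 → 152; Band 3 − 10 → 342
End of period: [152, 595, 342, 1253, 1338, 620]

595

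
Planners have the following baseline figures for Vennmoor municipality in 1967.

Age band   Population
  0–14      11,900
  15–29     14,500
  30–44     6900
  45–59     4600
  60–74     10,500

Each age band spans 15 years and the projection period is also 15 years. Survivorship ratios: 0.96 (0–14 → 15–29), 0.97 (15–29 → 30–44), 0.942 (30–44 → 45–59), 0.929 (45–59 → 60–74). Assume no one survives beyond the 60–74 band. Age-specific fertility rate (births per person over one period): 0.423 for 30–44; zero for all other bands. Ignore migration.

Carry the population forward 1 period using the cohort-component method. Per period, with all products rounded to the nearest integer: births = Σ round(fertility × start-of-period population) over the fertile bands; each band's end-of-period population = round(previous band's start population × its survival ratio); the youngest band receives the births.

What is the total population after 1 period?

Let group 1 be 0–14 through group 5 = 60–74.
After projecting period 1:
Births: 6900 × 0.423 = 2919
Group 2: 11900 × 0.96 = 11424
Group 3: 14500 × 0.97 = 14065
Group 4: 6900 × 0.942 = 6500
Group 5: 4600 × 0.929 = 4273
End of period: [2919, 11424, 14065, 6500, 4273]
Total after period 1: 2919 + 11424 + 14065 + 6500 + 4273 = 39181

39181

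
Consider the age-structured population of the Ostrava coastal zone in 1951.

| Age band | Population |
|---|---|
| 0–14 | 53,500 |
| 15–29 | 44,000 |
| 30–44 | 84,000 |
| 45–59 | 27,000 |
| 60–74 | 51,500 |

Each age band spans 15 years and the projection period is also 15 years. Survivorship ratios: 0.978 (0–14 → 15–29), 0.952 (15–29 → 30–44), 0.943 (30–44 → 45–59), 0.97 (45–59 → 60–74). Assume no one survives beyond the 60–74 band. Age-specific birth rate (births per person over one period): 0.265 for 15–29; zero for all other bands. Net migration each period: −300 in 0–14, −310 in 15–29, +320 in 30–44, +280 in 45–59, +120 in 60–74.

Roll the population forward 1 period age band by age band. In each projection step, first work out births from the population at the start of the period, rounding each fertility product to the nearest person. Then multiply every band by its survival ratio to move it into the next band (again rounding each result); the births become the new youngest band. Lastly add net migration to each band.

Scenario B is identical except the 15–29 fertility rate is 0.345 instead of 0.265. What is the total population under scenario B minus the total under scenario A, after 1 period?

Period 1.
Births: 44000 * 0.265 = 11660
15–29: 53500 * 0.978 = 52323
30–44: 44000 * 0.952 = 41888
45–59: 84000 * 0.943 = 79212
60–74: 27000 * 0.97 = 26190
Net migration: 0–14 − 300 → 11360; 15–29 − 310 → 52013; 30–44 + 320 → 42208; 45–59 + 280 → 79492; 60–74 + 120 → 26310
Giving 11360 / 52013 / 42208 / 79492 / 26310.
Scenario A total after 1 period: 211383
Scenario B projection —
Period 1.
Births: 44000 * 0.345 = 15180
15–29: 53500 * 0.978 = 52323
30–44: 44000 * 0.952 = 41888
45–59: 84000 * 0.943 = 79212
60–74: 27000 * 0.97 = 26190
Net migration: 0–14 − 300 → 14880; 15–29 − 310 → 52013; 30–44 + 320 → 42208; 45–59 + 280 → 79492; 60–74 + 120 → 26310
Giving 14880 / 52013 / 42208 / 79492 / 26310.
Scenario B total after 1 period: 214903
Difference B − A = 214903 − 211383 = 3520

3520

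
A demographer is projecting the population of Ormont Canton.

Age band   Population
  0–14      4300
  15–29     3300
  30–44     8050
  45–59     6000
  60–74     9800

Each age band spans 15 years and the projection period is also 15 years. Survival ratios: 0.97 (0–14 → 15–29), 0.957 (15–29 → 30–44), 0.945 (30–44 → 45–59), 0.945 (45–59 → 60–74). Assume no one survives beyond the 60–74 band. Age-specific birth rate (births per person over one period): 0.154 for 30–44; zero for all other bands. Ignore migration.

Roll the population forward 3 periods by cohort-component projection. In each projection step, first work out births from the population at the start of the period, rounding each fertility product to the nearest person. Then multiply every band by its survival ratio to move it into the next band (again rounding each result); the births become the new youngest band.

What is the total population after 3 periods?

Period 1:
Births: 8050 * 0.154 = 1240
15–29: 4300 * 0.97 = 4171
30–44: 3300 * 0.957 = 3158
45–59: 8050 * 0.945 = 7607
60–74: 6000 * 0.945 = 5670
End of period: [1240, 4171, 3158, 7607, 5670]
Period 2:
Births: 3158 * 0.154 = 486
15–29: 1240 * 0.97 = 1203
30–44: 4171 * 0.957 = 3992
45–59: 3158 * 0.945 = 2984
60–74: 7607 * 0.945 = 7189
End of period: [486, 1203, 3992, 2984, 7189]
Period 3:
Births: 3992 * 0.154 = 615
15–29: 486 * 0.97 = 471
30–44: 1203 * 0.957 = 1151
45–59: 3992 * 0.945 = 3772
60–74: 2984 * 0.945 = 2820
End of period: [615, 471, 1151, 3772, 2820]
Total after period 3: 615 + 471 + 1151 + 3772 + 2820 = 8829

8829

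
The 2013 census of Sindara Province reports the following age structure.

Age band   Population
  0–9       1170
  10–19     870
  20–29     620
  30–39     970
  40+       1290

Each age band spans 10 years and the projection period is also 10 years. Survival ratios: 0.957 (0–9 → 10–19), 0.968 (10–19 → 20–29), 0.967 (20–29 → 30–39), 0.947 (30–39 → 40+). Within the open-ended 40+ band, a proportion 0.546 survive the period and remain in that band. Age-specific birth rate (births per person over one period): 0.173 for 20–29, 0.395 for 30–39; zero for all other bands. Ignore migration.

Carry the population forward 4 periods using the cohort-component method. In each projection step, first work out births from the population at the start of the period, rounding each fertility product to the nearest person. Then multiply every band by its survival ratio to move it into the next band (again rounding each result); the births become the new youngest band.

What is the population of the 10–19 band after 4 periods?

Call the groups 1 to 5, youngest first.
— Period 1 —
Births: 620 * 0.173 = 107, 970 * 0.395 = 383 — total 490
Group 2: 1170 * 0.957 = 1120
Group 3: 870 * 0.968 = 842
Group 4: 620 * 0.967 = 600
Group 5: 970 * 0.947 + 1290 * 0.546 = 919 + 704 = 1623
Giving 490 / 1120 / 842 / 600 / 1623.
— Period 2 —
Births: 842 * 0.173 = 146, 600 * 0.395 = 237 — total 383
Group 2: 490 * 0.957 = 469
Group 3: 1120 * 0.968 = 1084
Group 4: 842 * 0.967 = 814
Group 5: 600 * 0.947 + 1623 * 0.546 = 568 + 886 = 1454
Giving 383 / 469 / 1084 / 814 / 1454.
— Period 3 —
Births: 1084 * 0.173 = 188, 814 * 0.395 = 322 — total 510
Group 2: 383 * 0.957 = 367
Group 3: 469 * 0.968 = 454
Group 4: 1084 * 0.967 = 1048
Group 5: 814 * 0.947 + 1454 * 0.546 = 771 + 794 = 1565
Giving 510 / 367 / 454 / 1048 / 1565.
— Period 4 —
Births: 454 * 0.173 = 79, 1048 * 0.395 = 414 — total 493
Group 2: 510 * 0.957 = 488
Group 3: 367 * 0.968 = 355
Group 4: 454 * 0.967 = 439
Group 5: 1048 * 0.947 + 1565 * 0.546 = 992 + 854 = 1846
Giving 493 / 488 / 355 / 439 / 1846.

488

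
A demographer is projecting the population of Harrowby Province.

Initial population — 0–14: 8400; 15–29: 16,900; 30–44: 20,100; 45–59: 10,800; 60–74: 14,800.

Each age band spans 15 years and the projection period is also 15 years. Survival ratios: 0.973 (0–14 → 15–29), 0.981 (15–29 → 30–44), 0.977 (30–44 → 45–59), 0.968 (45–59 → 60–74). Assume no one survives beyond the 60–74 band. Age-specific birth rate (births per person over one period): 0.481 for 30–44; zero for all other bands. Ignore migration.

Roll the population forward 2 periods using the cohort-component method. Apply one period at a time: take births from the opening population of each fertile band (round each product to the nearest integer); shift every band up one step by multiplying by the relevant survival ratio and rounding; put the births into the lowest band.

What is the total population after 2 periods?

60607

(Bands numbered youngest = 1 to oldest = 5.)
Period 1.
Births: 20100 × 0.481 = 9668
Band 2: 8400 × 0.973 = 8173
Band 3: 16900 × 0.981 = 16579
Band 4: 20100 × 0.977 = 19638
Band 5: 10800 × 0.968 = 10454
End of period: [9668, 8173, 16579, 19638, 10454]
Period 2.
Births: 16579 × 0.481 = 7974
Band 2: 9668 × 0.973 = 9407
Band 3: 8173 × 0.981 = 8018
Band 4: 16579 × 0.977 = 16198
Band 5: 19638 × 0.968 = 19010
End of period: [7974, 9407, 8018, 16198, 19010]
Total after period 2: 7974 + 9407 + 8018 + 16198 + 19010 = 60607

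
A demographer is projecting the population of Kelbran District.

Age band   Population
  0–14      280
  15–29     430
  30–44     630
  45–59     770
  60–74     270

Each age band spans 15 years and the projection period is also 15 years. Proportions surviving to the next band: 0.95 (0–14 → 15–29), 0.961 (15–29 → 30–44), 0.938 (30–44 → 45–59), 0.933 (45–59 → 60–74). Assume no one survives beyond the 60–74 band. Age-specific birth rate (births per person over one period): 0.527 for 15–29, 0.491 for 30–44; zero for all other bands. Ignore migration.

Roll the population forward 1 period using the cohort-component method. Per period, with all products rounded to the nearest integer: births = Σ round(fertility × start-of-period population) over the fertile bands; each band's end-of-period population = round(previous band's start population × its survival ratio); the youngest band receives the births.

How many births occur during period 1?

Call the groups 1 to 5, youngest first.
Period 1.
Births: 430 × 0.527 = 227 ; 630 × 0.491 = 309 → 536
Group 2: 280 × 0.95 = 266
Group 3: 430 × 0.961 = 413
Group 4: 630 × 0.938 = 591
Group 5: 770 × 0.933 = 718
Population now: 0–14=536, 15–29=266, 30–44=413, 45–59=591, 60–74=718

536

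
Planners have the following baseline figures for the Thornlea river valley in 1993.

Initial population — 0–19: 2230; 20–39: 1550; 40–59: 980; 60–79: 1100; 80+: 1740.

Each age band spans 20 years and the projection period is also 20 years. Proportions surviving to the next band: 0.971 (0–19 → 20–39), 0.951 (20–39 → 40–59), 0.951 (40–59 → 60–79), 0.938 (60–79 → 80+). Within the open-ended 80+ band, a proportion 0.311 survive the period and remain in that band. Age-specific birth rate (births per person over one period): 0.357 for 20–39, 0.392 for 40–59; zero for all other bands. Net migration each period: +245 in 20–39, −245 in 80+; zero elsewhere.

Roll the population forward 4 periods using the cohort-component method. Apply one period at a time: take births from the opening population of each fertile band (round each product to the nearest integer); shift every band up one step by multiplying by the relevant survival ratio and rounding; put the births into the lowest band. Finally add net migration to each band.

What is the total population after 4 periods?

7372

[period 1]
Births: 1550 × 0.357 = 553 ; 980 × 0.392 = 384 → 937
20–39: 2230 × 0.971 = 2165
40–59: 1550 × 0.951 = 1474
60–79: 980 × 0.951 = 932
80+: 1100 × 0.938 + 1740 × 0.311 = 1032 + 541 = 1573
Net migration: 20–39 + 245 → 2410; 80+ − 245 → 1328
→ [937, 2410, 1474, 932, 1328]
[period 2]
Births: 2410 × 0.357 = 860 ; 1474 × 0.392 = 578 → 1438
20–39: 937 × 0.971 = 910
40–59: 2410 × 0.951 = 2292
60–79: 1474 × 0.951 = 1402
80+: 932 × 0.938 + 1328 × 0.311 = 874 + 413 = 1287
Net migration: 20–39 + 245 → 1155; 80+ − 245 → 1042
→ [1438, 1155, 2292, 1402, 1042]
[period 3]
Births: 1155 × 0.357 = 412 ; 2292 × 0.392 = 898 → 1310
20–39: 1438 × 0.971 = 1396
40–59: 1155 × 0.951 = 1098
60–79: 2292 × 0.951 = 2180
80+: 1402 × 0.938 + 1042 × 0.311 = 1315 + 324 = 1639
Net migration: 20–39 + 245 → 1641; 80+ − 245 → 1394
→ [1310, 1641, 1098, 2180, 1394]
[period 4]
Births: 1641 × 0.357 = 586 ; 1098 × 0.392 = 430 → 1016
20–39: 1310 × 0.971 = 1272
40–59: 1641 × 0.951 = 1561
60–79: 1098 × 0.951 = 1044
80+: 2180 × 0.938 + 1394 × 0.311 = 2045 + 434 = 2479
Net migration: 20–39 + 245 → 1517; 80+ − 245 → 2234
→ [1016, 1517, 1561, 1044, 2234]
Total after period 4: 1016 + 1517 + 1561 + 1044 + 2234 = 7372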